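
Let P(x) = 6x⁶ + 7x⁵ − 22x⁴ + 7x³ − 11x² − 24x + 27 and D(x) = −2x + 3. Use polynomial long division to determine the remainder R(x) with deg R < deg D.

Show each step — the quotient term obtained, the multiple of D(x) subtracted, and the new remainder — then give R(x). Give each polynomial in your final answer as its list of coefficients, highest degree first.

Step 1: lead(6x⁶ + 7x⁵ − 22x⁴ + 7x³ − 11x² − 24x + 27) ÷ lead(D) = 6x⁶ ÷ −2x = −3x⁵. Subtract (−3x⁵)·D = 6x⁶ − 9x⁵. Remainder: 16x⁵ − 22x⁴ + 7x³ − 11x² − 24x + 27.
Step 2: lead(16x⁵ − 22x⁴ + 7x³ − 11x² − 24x + 27) ÷ lead(D) = 16x⁵ ÷ −2x = −8x⁴. Subtract (−8x⁴)·D = 16x⁵ − 24x⁴. Remainder: 2x⁴ + 7x³ − 11x² − 24x + 27.
Step 3: lead(2x⁴ + 7x³ − 11x² − 24x + 27) ÷ lead(D) = 2x⁴ ÷ −2x = −x³. Subtract (−x³)·D = 2x⁴ − 3x³. Remainder: 10x³ − 11x² − 24x + 27.
Step 4: lead(10x³ − 11x² − 24x + 27) ÷ lead(D) = 10x³ ÷ −2x = −5x². Subtract (−5x²)·D = 10x³ − 15x². Remainder: 4x² − 24x + 27.
Step 5: lead(4x² − 24x + 27) ÷ lead(D) = 4x² ÷ −2x = −2x. Subtract (−2x)·D = 4x² − 6x. Remainder: −18x + 27.
Step 6: lead(−18x + 27) ÷ lead(D) = −18x ÷ −2x = 9. Subtract (9)·D = −18x + 27. Remainder: 0.

R = [0]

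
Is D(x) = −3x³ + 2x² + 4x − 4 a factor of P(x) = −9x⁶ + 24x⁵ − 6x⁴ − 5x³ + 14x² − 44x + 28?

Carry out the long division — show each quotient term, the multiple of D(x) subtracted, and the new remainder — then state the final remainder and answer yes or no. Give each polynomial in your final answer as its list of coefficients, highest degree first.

Step 1: lead(−9x⁶ + 24x⁵ − 6x⁴ − 5x³ + 14x² − 44x + 28) ÷ lead(D) = −9x⁶ ÷ −3x³ = 3x³. Subtract (3x³)·D = −9x⁶ + 6x⁵ + 12x⁴ − 12x³. Remainder: 18x⁵ − 18x⁴ + 7x³ + 14x² − 44x + 28.
Step 2: lead(18x⁵ − 18x⁴ + 7x³ + 14x² − 44x + 28) ÷ lead(D) = 18x⁵ ÷ −3x³ = −6x². Subtract (−6x²)·D = 18x⁵ − 12x⁴ − 24x³ + 24x². Remainder: −6x⁴ + 31x³ − 10x² − 44x + 28.
Step 3: lead(−6x⁴ + 31x³ − 10x² − 44x + 28) ÷ lead(D) = −6x⁴ ÷ −3x³ = 2x. Subtract (2x)·D = −6x⁴ + 4x³ + 8x² − 8x. Remainder: 27x³ − 18x² − 36x + 28.
Step 4: lead(27x³ − 18x² − 36x + 28) ÷ lead(D) = 27x³ ÷ −3x³ = −9. Subtract (−9)·D = 27x³ − 18x² − 36x + 36. Remainder: −8.

R = [-8], so D(x) is not a factor of P(x). no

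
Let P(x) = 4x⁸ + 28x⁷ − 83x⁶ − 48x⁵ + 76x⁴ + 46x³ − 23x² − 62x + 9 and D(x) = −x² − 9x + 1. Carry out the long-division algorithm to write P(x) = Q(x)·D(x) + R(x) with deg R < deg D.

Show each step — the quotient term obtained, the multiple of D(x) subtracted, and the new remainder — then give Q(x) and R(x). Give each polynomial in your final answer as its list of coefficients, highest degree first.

Q = [-4, 8, 7, -7, -6, 1, 8]; R = [9, 1]

Step 1: lead(4x⁸ + 28x⁷ − 83x⁶ − 48x⁵ + 76x⁴ + 46x³ − 23x² − 62x + 9) ÷ lead(D) = 4x⁸ ÷ −x² = −4x⁶. Subtract (−4x⁶)·D = 4x⁸ + 36x⁷ − 4x⁶. Remainder: −8x⁷ − 79x⁶ − 48x⁵ + 76x⁴ + 46x³ − 23x² − 62x + 9.
Step 2: lead(−8x⁷ − 79x⁶ − 48x⁵ + 76x⁴ + 46x³ − 23x² − 62x + 9) ÷ lead(D) = −8x⁷ ÷ −x² = 8x⁵. Subtract (8x⁵)·D = −8x⁷ − 72x⁶ + 8x⁵. Remainder: −7x⁶ − 56x⁵ + 76x⁴ + 46x³ − 23x² − 62x + 9.
Step 3: lead(−7x⁶ − 56x⁵ + 76x⁴ + 46x³ − 23x² − 62x + 9) ÷ lead(D) = −7x⁶ ÷ −x² = 7x⁴. Subtract (7x⁴)·D = −7x⁶ − 63x⁵ + 7x⁴. Remainder: 7x⁵ + 69x⁴ + 46x³ − 23x² − 62x + 9.
Step 4: lead(7x⁵ + 69x⁴ + 46x³ − 23x² − 62x + 9) ÷ lead(D) = 7x⁵ ÷ −x² = −7x³. Subtract (−7x³)·D = 7x⁵ + 63x⁴ − 7x³. Remainder: 6x⁴ + 53x³ − 23x² − 62x + 9.
Step 5: lead(6x⁴ + 53x³ − 23x² − 62x + 9) ÷ lead(D) = 6x⁴ ÷ −x² = −6x². Subtract (−6x²)·D = 6x⁴ + 54x³ − 6x². Remainder: −x³ − 17x² − 62x + 9.
Step 6: lead(−x³ − 17x² − 62x + 9) ÷ lead(D) = −x³ ÷ −x² = x. Subtract (x)·D = −x³ − 9x² + x. Remainder: −8x² − 63x + 9.
Step 7: lead(−8x² − 63x + 9) ÷ lead(D) = −8x² ÷ −x² = 8. Subtract (8)·D = −8x² − 72x + 8. Remainder: 9x + 1.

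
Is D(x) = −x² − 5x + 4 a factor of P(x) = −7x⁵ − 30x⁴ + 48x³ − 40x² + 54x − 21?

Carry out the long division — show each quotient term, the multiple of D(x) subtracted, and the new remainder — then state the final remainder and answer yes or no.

R(x) = 9x − 1, so D(x) is not a factor of P(x). no

Step 1: lead(−7x⁵ − 30x⁴ + 48x³ − 40x² + 54x − 21) ÷ lead(D) = −7x⁵ ÷ −x² = 7x³. Subtract (7x³)·D = −7x⁵ − 35x⁴ + 28x³. Remainder: 5x⁴ + 20x³ − 40x² + 54x − 21.
Step 2: lead(5x⁴ + 20x³ − 40x² + 54x − 21) ÷ lead(D) = 5x⁴ ÷ −x² = −5x². Subtract (−5x²)·D = 5x⁴ + 25x³ − 20x². Remainder: −5x³ − 20x² + 54x − 21.
Step 3: lead(−5x³ − 20x² + 54x − 21) ÷ lead(D) = −5x³ ÷ −x² = 5x. Subtract (5x)·D = −5x³ − 25x² + 20x. Remainder: 5x² + 34x − 21.
Step 4: lead(5x² + 34x − 21) ÷ lead(D) = 5x² ÷ −x² = −5. Subtract (−5)·D = 5x² + 25x − 20. Remainder: 9x − 1.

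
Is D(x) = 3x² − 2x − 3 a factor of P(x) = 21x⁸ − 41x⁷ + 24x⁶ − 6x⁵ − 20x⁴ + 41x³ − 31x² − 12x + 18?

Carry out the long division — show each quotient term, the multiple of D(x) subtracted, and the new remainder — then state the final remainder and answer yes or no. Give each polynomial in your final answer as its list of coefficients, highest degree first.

Step 1: lead(21x⁸ − 41x⁷ + 24x⁶ − 6x⁵ − 20x⁴ + 41x³ − 31x² − 12x + 18) ÷ lead(D) = 21x⁸ ÷ 3x² = 7x⁶. Subtract (7x⁶)·D = 21x⁸ − 14x⁷ − 21x⁶. Remainder: −27x⁷ + 45x⁶ − 6x⁵ − 20x⁴ + 41x³ − 31x² − 12x + 18.
Step 2: lead(−27x⁷ + 45x⁶ − 6x⁵ − 20x⁴ + 41x³ − 31x² − 12x + 18) ÷ lead(D) = −27x⁷ ÷ 3x² = −9x⁵. Subtract (−9x⁵)·D = −27x⁷ + 18x⁶ + 27x⁵. Remainder: 27x⁶ − 33x⁵ − 20x⁴ + 41x³ − 31x² − 12x + 18.
Step 3: lead(27x⁶ − 33x⁵ − 20x⁴ + 41x³ − 31x² − 12x + 18) ÷ lead(D) = 27x⁶ ÷ 3x² = 9x⁴. Subtract (9x⁴)·D = 27x⁶ − 18x⁵ − 27x⁴. Remainder: −15x⁵ + 7x⁴ + 41x³ − 31x² − 12x + 18.
Step 4: lead(−15x⁵ + 7x⁴ + 41x³ − 31x² − 12x + 18) ÷ lead(D) = −15x⁵ ÷ 3x² = −5x³. Subtract (−5x³)·D = −15x⁵ + 10x⁴ + 15x³. Remainder: −3x⁴ + 26x³ − 31x² − 12x + 18.
Step 5: lead(−3x⁴ + 26x³ − 31x² − 12x + 18) ÷ lead(D) = −3x⁴ ÷ 3x² = −x². Subtract (−x²)·D = −3x⁴ + 2x³ + 3x². Remainder: 24x³ − 34x² − 12x + 18.
Step 6: lead(24x³ − 34x² − 12x + 18) ÷ lead(D) = 24x³ ÷ 3x² = 8x. Subtract (8x)·D = 24x³ − 16x² − 24x. Remainder: −18x² + 12x + 18.
Step 7: lead(−18x² + 12x + 18) ÷ lead(D) = −18x² ÷ 3x² = −6. Subtract (−6)·D = −18x² + 12x + 18. Remainder: 0.

R = [0], so D(x) is a factor of P(x). yes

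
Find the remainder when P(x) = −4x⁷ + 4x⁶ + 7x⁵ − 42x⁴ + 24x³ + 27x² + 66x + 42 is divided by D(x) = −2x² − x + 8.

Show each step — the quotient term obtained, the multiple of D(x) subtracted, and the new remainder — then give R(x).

Step 1: lead(−4x⁷ + 4x⁶ + 7x⁵ − 42x⁴ + 24x³ + 27x² + 66x + 42) ÷ lead(D) = −4x⁷ ÷ −2x² = 2x⁵. Subtract (2x⁵)·D = −4x⁷ − 2x⁶ + 16x⁵. Remainder: 6x⁶ − 9x⁵ − 42x⁴ + 24x³ + 27x² + 66x + 42.
Step 2: lead(6x⁶ − 9x⁵ − 42x⁴ + 24x³ + 27x² + 66x + 42) ÷ lead(D) = 6x⁶ ÷ −2x² = −3x⁴. Subtract (−3x⁴)·D = 6x⁶ + 3x⁵ − 24x⁴. Remainder: −12x⁵ − 18x⁴ + 24x³ + 27x² + 66x + 42.
Step 3: lead(−12x⁵ − 18x⁴ + 24x³ + 27x² + 66x + 42) ÷ lead(D) = −12x⁵ ÷ −2x² = 6x³. Subtract (6x³)·D = −12x⁵ − 6x⁴ + 48x³. Remainder: −12x⁴ − 24x³ + 27x² + 66x + 42.
Step 4: lead(−12x⁴ − 24x³ + 27x² + 66x + 42) ÷ lead(D) = −12x⁴ ÷ −2x² = 6x². Subtract (6x²)·D = −12x⁴ − 6x³ + 48x². Remainder: −18x³ − 21x² + 66x + 42.
Step 5: lead(−18x³ − 21x² + 66x + 42) ÷ lead(D) = −18x³ ÷ −2x² = 9x. Subtract (9x)·D = −18x³ − 9x² + 72x. Remainder: −12x² − 6x + 42.
Step 6: lead(−12x² − 6x + 42) ÷ lead(D) = −12x² ÷ −2x² = 6. Subtract (6)·D = −12x² − 6x + 48. Remainder: −6.

R(x) = −6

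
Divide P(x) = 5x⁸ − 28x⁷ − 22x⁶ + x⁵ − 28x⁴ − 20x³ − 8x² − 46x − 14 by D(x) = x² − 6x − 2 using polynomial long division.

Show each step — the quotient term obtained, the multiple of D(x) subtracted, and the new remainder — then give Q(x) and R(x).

Step 1: lead(5x⁸ − 28x⁷ − 22x⁶ + x⁵ − 28x⁴ − 20x³ − 8x² − 46x − 14) ÷ lead(D) = 5x⁸ ÷ x² = 5x⁶. Subtract (5x⁶)·D = 5x⁸ − 30x⁷ − 10x⁶. Remainder: 2x⁷ − 12x⁶ + x⁵ − 28x⁴ − 20x³ − 8x² − 46x − 14.
Step 2: lead(2x⁷ − 12x⁶ + x⁵ − 28x⁴ − 20x³ − 8x² − 46x − 14) ÷ lead(D) = 2x⁷ ÷ x² = 2x⁵. Subtract (2x⁵)·D = 2x⁷ − 12x⁶ − 4x⁵. Remainder: 5x⁵ − 28x⁴ − 20x³ − 8x² − 46x − 14.
Step 3: lead(5x⁵ − 28x⁴ − 20x³ − 8x² − 46x − 14) ÷ lead(D) = 5x⁵ ÷ x² = 5x³. Subtract (5x³)·D = 5x⁵ − 30x⁴ − 10x³. Remainder: 2x⁴ − 10x³ − 8x² − 46x − 14.
Step 4: lead(2x⁴ − 10x³ − 8x² − 46x − 14) ÷ lead(D) = 2x⁴ ÷ x² = 2x². Subtract (2x²)·D = 2x⁴ − 12x³ − 4x². Remainder: 2x³ − 4x² − 46x − 14.
Step 5: lead(2x³ − 4x² − 46x − 14) ÷ lead(D) = 2x³ ÷ x² = 2x. Subtract (2x)·D = 2x³ − 12x² − 4x. Remainder: 8x² − 42x − 14.
Step 6: lead(8x² − 42x − 14) ÷ lead(D) = 8x² ÷ x² = 8. Subtract (8)·D = 8x² − 48x − 16. Remainder: 6x + 2.

Q(x) = 5x⁶ + 2x⁵ + 5x³ + 2x² + 2x + 8; R(x) = 6x + 2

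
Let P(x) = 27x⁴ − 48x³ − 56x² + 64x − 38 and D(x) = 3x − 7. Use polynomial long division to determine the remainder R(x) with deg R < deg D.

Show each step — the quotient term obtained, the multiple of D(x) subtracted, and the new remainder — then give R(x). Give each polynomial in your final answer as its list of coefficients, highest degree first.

R = [-3]

Step 1: lead(27x⁴ − 48x³ − 56x² + 64x − 38) ÷ lead(D) = 27x⁴ ÷ 3x = 9x³. Subtract (9x³)·D = 27x⁴ − 63x³. Remainder: 15x³ − 56x² + 64x − 38.
Step 2: lead(15x³ − 56x² + 64x − 38) ÷ lead(D) = 15x³ ÷ 3x = 5x². Subtract (5x²)·D = 15x³ − 35x². Remainder: −21x² + 64x − 38.
Step 3: lead(−21x² + 64x − 38) ÷ lead(D) = −21x² ÷ 3x = −7x. Subtract (−7x)·D = −21x² + 49x. Remainder: 15x − 38.
Step 4: lead(15x − 38) ÷ lead(D) = 15x ÷ 3x = 5. Subtract (5)·D = 15x − 35. Remainder: −3.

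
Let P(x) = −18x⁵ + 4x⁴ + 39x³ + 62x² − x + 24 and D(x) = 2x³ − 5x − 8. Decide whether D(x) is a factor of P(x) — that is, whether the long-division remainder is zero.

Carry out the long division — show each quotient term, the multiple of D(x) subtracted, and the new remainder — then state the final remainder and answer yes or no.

R(x) = 0, so D(x) is a factor of P(x). yes

Step 1: lead(−18x⁵ + 4x⁴ + 39x³ + 62x² − x + 24) ÷ lead(D) = −18x⁵ ÷ 2x³ = −9x². Subtract (−9x²)·D = −18x⁵ + 45x³ + 72x². Remainder: 4x⁴ − 6x³ − 10x² − x + 24.
Step 2: lead(4x⁴ − 6x³ − 10x² − x + 24) ÷ lead(D) = 4x⁴ ÷ 2x³ = 2x. Subtract (2x)·D = 4x⁴ − 10x² − 16x. Remainder: −6x³ + 15x + 24.
Step 3: lead(−6x³ + 15x + 24) ÷ lead(D) = −6x³ ÷ 2x³ = −3. Subtract (−3)·D = −6x³ + 15x + 24. Remainder: 0.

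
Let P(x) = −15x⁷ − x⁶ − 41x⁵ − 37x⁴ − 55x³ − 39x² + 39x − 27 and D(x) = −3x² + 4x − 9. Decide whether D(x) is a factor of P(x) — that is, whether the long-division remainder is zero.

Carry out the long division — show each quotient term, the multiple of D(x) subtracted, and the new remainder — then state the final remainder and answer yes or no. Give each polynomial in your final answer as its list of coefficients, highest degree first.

Step 1: lead(−15x⁷ − x⁶ − 41x⁵ − 37x⁴ − 55x³ − 39x² + 39x − 27) ÷ lead(D) = −15x⁷ ÷ −3x² = 5x⁵. Subtract (5x⁵)·D = −15x⁷ + 20x⁶ − 45x⁵. Remainder: −21x⁶ + 4x⁵ − 37x⁴ − 55x³ − 39x² + 39x − 27.
Step 2: lead(−21x⁶ + 4x⁵ − 37x⁴ − 55x³ − 39x² + 39x − 27) ÷ lead(D) = −21x⁶ ÷ −3x² = 7x⁴. Subtract (7x⁴)·D = −21x⁶ + 28x⁵ − 63x⁴. Remainder: −24x⁵ + 26x⁴ − 55x³ − 39x² + 39x − 27.
Step 3: lead(−24x⁵ + 26x⁴ − 55x³ − 39x² + 39x − 27) ÷ lead(D) = −24x⁵ ÷ −3x² = 8x³. Subtract (8x³)·D = −24x⁵ + 32x⁴ − 72x³. Remainder: −6x⁴ + 17x³ − 39x² + 39x − 27.
Step 4: lead(−6x⁴ + 17x³ − 39x² + 39x − 27) ÷ lead(D) = −6x⁴ ÷ −3x² = 2x². Subtract (2x²)·D = −6x⁴ + 8x³ − 18x². Remainder: 9x³ − 21x² + 39x − 27.
Step 5: lead(9x³ − 21x² + 39x − 27) ÷ lead(D) = 9x³ ÷ −3x² = −3x. Subtract (−3x)·D = 9x³ − 12x² + 27x. Remainder: −9x² + 12x − 27.
Step 6: lead(−9x² + 12x − 27) ÷ lead(D) = −9x² ÷ −3x² = 3. Subtract (3)·D = −9x² + 12x − 27. Remainder: 0.

R = [0], so D(x) is a factor of P(x). yes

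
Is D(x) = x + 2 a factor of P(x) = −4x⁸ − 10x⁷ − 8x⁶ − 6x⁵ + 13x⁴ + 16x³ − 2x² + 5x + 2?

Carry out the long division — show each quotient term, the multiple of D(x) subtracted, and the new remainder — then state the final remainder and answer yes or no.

Step 1: lead(−4x⁸ − 10x⁷ − 8x⁶ − 6x⁵ + 13x⁴ + 16x³ − 2x² + 5x + 2) ÷ lead(D) = −4x⁸ ÷ x = −4x⁷. Subtract (−4x⁷)·D = −4x⁸ − 8x⁷. Remainder: −2x⁷ − 8x⁶ − 6x⁵ + 13x⁴ + 16x³ − 2x² + 5x + 2.
Step 2: lead(−2x⁷ − 8x⁶ − 6x⁵ + 13x⁴ + 16x³ − 2x² + 5x + 2) ÷ lead(D) = −2x⁷ ÷ x = −2x⁶. Subtract (−2x⁶)·D = −2x⁷ − 4x⁶. Remainder: −4x⁶ − 6x⁵ + 13x⁴ + 16x³ − 2x² + 5x + 2.
Step 3: lead(−4x⁶ − 6x⁵ + 13x⁴ + 16x³ − 2x² + 5x + 2) ÷ lead(D) = −4x⁶ ÷ x = −4x⁵. Subtract (−4x⁵)·D = −4x⁶ − 8x⁵. Remainder: 2x⁵ + 13x⁴ + 16x³ − 2x² + 5x + 2.
Step 4: lead(2x⁵ + 13x⁴ + 16x³ − 2x² + 5x + 2) ÷ lead(D) = 2x⁵ ÷ x = 2x⁴. Subtract (2x⁴)·D = 2x⁵ + 4x⁴. Remainder: 9x⁴ + 16x³ − 2x² + 5x + 2.
Step 5: lead(9x⁴ + 16x³ − 2x² + 5x + 2) ÷ lead(D) = 9x⁴ ÷ x = 9x³. Subtract (9x³)·D = 9x⁴ + 18x³. Remainder: −2x³ − 2x² + 5x + 2.
Step 6: lead(−2x³ − 2x² + 5x + 2) ÷ lead(D) = −2x³ ÷ x = −2x². Subtract (−2x²)·D = −2x³ − 4x². Remainder: 2x² + 5x + 2.
Step 7: lead(2x² + 5x + 2) ÷ lead(D) = 2x² ÷ x = 2x. Subtract (2x)·D = 2x² + 4x. Remainder: x + 2.
Step 8: lead(x + 2) ÷ lead(D) = x ÷ x = 1. Subtract (1)·D = x + 2. Remainder: 0.

R(x) = 0, so D(x) is a factor of P(x). yes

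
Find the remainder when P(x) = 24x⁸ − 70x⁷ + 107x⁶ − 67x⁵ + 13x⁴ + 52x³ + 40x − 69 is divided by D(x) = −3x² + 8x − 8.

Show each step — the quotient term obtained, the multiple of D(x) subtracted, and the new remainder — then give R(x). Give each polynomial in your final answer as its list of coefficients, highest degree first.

R = [8, -5]

Step 1: lead(24x⁸ − 70x⁷ + 107x⁶ − 67x⁵ + 13x⁴ + 52x³ + 40x − 69) ÷ lead(D) = 24x⁸ ÷ −3x² = −8x⁶. Subtract (−8x⁶)·D = 24x⁸ − 64x⁷ + 64x⁶. Remainder: −6x⁷ + 43x⁶ − 67x⁵ + 13x⁴ + 52x³ + 40x − 69.
Step 2: lead(−6x⁷ + 43x⁶ − 67x⁵ + 13x⁴ + 52x³ + 40x − 69) ÷ lead(D) = −6x⁷ ÷ −3x² = 2x⁵. Subtract (2x⁵)·D = −6x⁷ + 16x⁶ − 16x⁵. Remainder: 27x⁶ − 51x⁵ + 13x⁴ + 52x³ + 40x − 69.
Step 3: lead(27x⁶ − 51x⁵ + 13x⁴ + 52x³ + 40x − 69) ÷ lead(D) = 27x⁶ ÷ −3x² = −9x⁴. Subtract (−9x⁴)·D = 27x⁶ − 72x⁵ + 72x⁴. Remainder: 21x⁵ − 59x⁴ + 52x³ + 40x − 69.
Step 4: lead(21x⁵ − 59x⁴ + 52x³ + 40x − 69) ÷ lead(D) = 21x⁵ ÷ −3x² = −7x³. Subtract (−7x³)·D = 21x⁵ − 56x⁴ + 56x³. Remainder: −3x⁴ − 4x³ + 40x − 69.
Step 5: lead(−3x⁴ − 4x³ + 40x − 69) ÷ lead(D) = −3x⁴ ÷ −3x² = x². Subtract (x²)·D = −3x⁴ + 8x³ − 8x². Remainder: −12x³ + 8x² + 40x − 69.
Step 6: lead(−12x³ + 8x² + 40x − 69) ÷ lead(D) = −12x³ ÷ −3x² = 4x. Subtract (4x)·D = −12x³ + 32x² − 32x. Remainder: −24x² + 72x − 69.
Step 7: lead(−24x² + 72x − 69) ÷ lead(D) = −24x² ÷ −3x² = 8. Subtract (8)·D = −24x² + 64x − 64. Remainder: 8x − 5.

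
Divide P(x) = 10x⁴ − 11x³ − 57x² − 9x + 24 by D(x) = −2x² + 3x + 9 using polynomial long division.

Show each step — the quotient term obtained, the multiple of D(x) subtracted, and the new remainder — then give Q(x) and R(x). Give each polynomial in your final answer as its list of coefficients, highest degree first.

Q = [-5, -2, 3]; R = [-3]

Step 1: lead(10x⁴ − 11x³ − 57x² − 9x + 24) ÷ lead(D) = 10x⁴ ÷ −2x² = −5x². Subtract (−5x²)·D = 10x⁴ − 15x³ − 45x². Remainder: 4x³ − 12x² − 9x + 24.
Step 2: lead(4x³ − 12x² − 9x + 24) ÷ lead(D) = 4x³ ÷ −2x² = −2x. Subtract (−2x)·D = 4x³ − 6x² − 18x. Remainder: −6x² + 9x + 24.
Step 3: lead(−6x² + 9x + 24) ÷ lead(D) = −6x² ÷ −2x² = 3. Subtract (3)·D = −6x² + 9x + 27. Remainder: −3.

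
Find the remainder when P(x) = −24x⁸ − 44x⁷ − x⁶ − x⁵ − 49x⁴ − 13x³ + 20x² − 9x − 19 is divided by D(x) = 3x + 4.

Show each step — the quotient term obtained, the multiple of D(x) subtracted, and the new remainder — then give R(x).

R(x) = −7

Step 1: lead(−24x⁸ − 44x⁷ − x⁶ − x⁵ − 49x⁴ − 13x³ + 20x² − 9x − 19) ÷ lead(D) = −24x⁸ ÷ 3x = −8x⁷. Subtract (−8x⁷)·D = −24x⁸ − 32x⁷. Remainder: −12x⁷ − x⁶ − x⁵ − 49x⁴ − 13x³ + 20x² − 9x − 19.
Step 2: lead(−12x⁷ − x⁶ − x⁵ − 49x⁴ − 13x³ + 20x² − 9x − 19) ÷ lead(D) = −12x⁷ ÷ 3x = −4x⁶. Subtract (−4x⁶)·D = −12x⁷ − 16x⁶. Remainder: 15x⁶ − x⁵ − 49x⁴ − 13x³ + 20x² − 9x − 19.
Step 3: lead(15x⁶ − x⁵ − 49x⁴ − 13x³ + 20x² − 9x − 19) ÷ lead(D) = 15x⁶ ÷ 3x = 5x⁵. Subtract (5x⁵)·D = 15x⁶ + 20x⁵. Remainder: −21x⁵ − 49x⁴ − 13x³ + 20x² − 9x − 19.
Step 4: lead(−21x⁵ − 49x⁴ − 13x³ + 20x² − 9x − 19) ÷ lead(D) = −21x⁵ ÷ 3x = −7x⁴. Subtract (−7x⁴)·D = −21x⁵ − 28x⁴. Remainder: −21x⁴ − 13x³ + 20x² − 9x − 19.
Step 5: lead(−21x⁴ − 13x³ + 20x² − 9x − 19) ÷ lead(D) = −21x⁴ ÷ 3x = −7x³. Subtract (−7x³)·D = −21x⁴ − 28x³. Remainder: 15x³ + 20x² − 9x − 19.
Step 6: lead(15x³ + 20x² − 9x − 19) ÷ lead(D) = 15x³ ÷ 3x = 5x². Subtract (5x²)·D = 15x³ + 20x². Remainder: −9x − 19.
Step 7: lead(−9x − 19) ÷ lead(D) = −9x ÷ 3x = −3. Subtract (−3)·D = −9x − 12. Remainder: −7.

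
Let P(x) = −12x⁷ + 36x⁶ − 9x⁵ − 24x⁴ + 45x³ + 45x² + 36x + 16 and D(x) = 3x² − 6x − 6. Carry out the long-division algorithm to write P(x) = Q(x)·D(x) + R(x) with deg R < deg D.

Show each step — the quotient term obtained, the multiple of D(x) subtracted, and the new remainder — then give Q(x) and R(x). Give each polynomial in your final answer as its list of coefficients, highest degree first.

Step 1: lead(−12x⁷ + 36x⁶ − 9x⁵ − 24x⁴ + 45x³ + 45x² + 36x + 16) ÷ lead(D) = −12x⁷ ÷ 3x² = −4x⁵. Subtract (−4x⁵)·D = −12x⁷ + 24x⁶ + 24x⁵. Remainder: 12x⁶ − 33x⁵ − 24x⁴ + 45x³ + 45x² + 36x + 16.
Step 2: lead(12x⁶ − 33x⁵ − 24x⁴ + 45x³ + 45x² + 36x + 16) ÷ lead(D) = 12x⁶ ÷ 3x² = 4x⁴. Subtract (4x⁴)·D = 12x⁶ − 24x⁵ − 24x⁴. Remainder: −9x⁵ + 45x³ + 45x² + 36x + 16.
Step 3: lead(−9x⁵ + 45x³ + 45x² + 36x + 16) ÷ lead(D) = −9x⁵ ÷ 3x² = −3x³. Subtract (−3x³)·D = −9x⁵ + 18x⁴ + 18x³. Remainder: −18x⁴ + 27x³ + 45x² + 36x + 16.
Step 4: lead(−18x⁴ + 27x³ + 45x² + 36x + 16) ÷ lead(D) = −18x⁴ ÷ 3x² = −6x². Subtract (−6x²)·D = −18x⁴ + 36x³ + 36x². Remainder: −9x³ + 9x² + 36x + 16.
Step 5: lead(−9x³ + 9x² + 36x + 16) ÷ lead(D) = −9x³ ÷ 3x² = −3x. Subtract (−3x)·D = −9x³ + 18x² + 18x. Remainder: −9x² + 18x + 16.
Step 6: lead(−9x² + 18x + 16) ÷ lead(D) = −9x² ÷ 3x² = −3. Subtract (−3)·D = −9x² + 18x + 18. Remainder: −2.

Q = [-4, 4, -3, -6, -3, -3]; R = [-2]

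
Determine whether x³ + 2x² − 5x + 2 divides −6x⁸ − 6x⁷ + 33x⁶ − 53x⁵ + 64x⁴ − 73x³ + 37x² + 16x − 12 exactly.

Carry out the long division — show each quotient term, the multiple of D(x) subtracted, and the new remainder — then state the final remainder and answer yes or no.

Step 1: lead(−6x⁸ − 6x⁷ + 33x⁶ − 53x⁵ + 64x⁴ − 73x³ + 37x² + 16x − 12) ÷ lead(D) = −6x⁸ ÷ x³ = −6x⁵. Subtract (−6x⁵)·D = −6x⁸ − 12x⁷ + 30x⁶ − 12x⁵. Remainder: 6x⁷ + 3x⁶ − 41x⁵ + 64x⁴ − 73x³ + 37x² + 16x − 12.
Step 2: lead(6x⁷ + 3x⁶ − 41x⁵ + 64x⁴ − 73x³ + 37x² + 16x − 12) ÷ lead(D) = 6x⁷ ÷ x³ = 6x⁴. Subtract (6x⁴)·D = 6x⁷ + 12x⁶ − 30x⁵ + 12x⁴. Remainder: −9x⁶ − 11x⁵ + 52x⁴ − 73x³ + 37x² + 16x − 12.
Step 3: lead(−9x⁶ − 11x⁵ + 52x⁴ − 73x³ + 37x² + 16x − 12) ÷ lead(D) = −9x⁶ ÷ x³ = −9x³. Subtract (−9x³)·D = −9x⁶ − 18x⁵ + 45x⁴ − 18x³. Remainder: 7x⁵ + 7x⁴ − 55x³ + 37x² + 16x − 12.
Step 4: lead(7x⁵ + 7x⁴ − 55x³ + 37x² + 16x − 12) ÷ lead(D) = 7x⁵ ÷ x³ = 7x². Subtract (7x²)·D = 7x⁵ + 14x⁴ − 35x³ + 14x². Remainder: −7x⁴ − 20x³ + 23x² + 16x − 12.
Step 5: lead(−7x⁴ − 20x³ + 23x² + 16x − 12) ÷ lead(D) = −7x⁴ ÷ x³ = −7x. Subtract (−7x)·D = −7x⁴ − 14x³ + 35x² − 14x. Remainder: −6x³ − 12x² + 30x − 12.
Step 6: lead(−6x³ − 12x² + 30x − 12) ÷ lead(D) = −6x³ ÷ x³ = −6. Subtract (−6)·D = −6x³ − 12x² + 30x − 12. Remainder: 0.

R(x) = 0, so D(x) is a factor of P(x). yes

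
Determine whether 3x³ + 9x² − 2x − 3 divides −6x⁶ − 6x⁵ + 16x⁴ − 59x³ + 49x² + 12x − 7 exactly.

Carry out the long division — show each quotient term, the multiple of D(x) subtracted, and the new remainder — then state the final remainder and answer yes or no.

Step 1: lead(−6x⁶ − 6x⁵ + 16x⁴ − 59x³ + 49x² + 12x − 7) ÷ lead(D) = −6x⁶ ÷ 3x³ = −2x³. Subtract (−2x³)·D = −6x⁶ − 18x⁵ + 4x⁴ + 6x³. Remainder: 12x⁵ + 12x⁴ − 65x³ + 49x² + 12x − 7.
Step 2: lead(12x⁵ + 12x⁴ − 65x³ + 49x² + 12x − 7) ÷ lead(D) = 12x⁵ ÷ 3x³ = 4x². Subtract (4x²)·D = 12x⁵ + 36x⁴ − 8x³ − 12x². Remainder: −24x⁴ − 57x³ + 61x² + 12x − 7.
Step 3: lead(−24x⁴ − 57x³ + 61x² + 12x − 7) ÷ lead(D) = −24x⁴ ÷ 3x³ = −8x. Subtract (−8x)·D = −24x⁴ − 72x³ + 16x² + 24x. Remainder: 15x³ + 45x² − 12x − 7.
Step 4: lead(15x³ + 45x² − 12x − 7) ÷ lead(D) = 15x³ ÷ 3x³ = 5. Subtract (5)·D = 15x³ + 45x² − 10x − 15. Remainder: −2x + 8.

R(x) = −2x + 8, so D(x) is not a factor of P(x). no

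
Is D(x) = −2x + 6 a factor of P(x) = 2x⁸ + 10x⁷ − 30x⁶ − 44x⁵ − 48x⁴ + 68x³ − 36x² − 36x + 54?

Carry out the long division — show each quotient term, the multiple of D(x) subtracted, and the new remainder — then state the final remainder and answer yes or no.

Step 1: lead(2x⁸ + 10x⁷ − 30x⁶ − 44x⁵ − 48x⁴ + 68x³ − 36x² − 36x + 54) ÷ lead(D) = 2x⁸ ÷ −2x = −x⁷. Subtract (−x⁷)·D = 2x⁸ − 6x⁷. Remainder: 16x⁷ − 30x⁶ − 44x⁵ − 48x⁴ + 68x³ − 36x² − 36x + 54.
Step 2: lead(16x⁷ − 30x⁶ − 44x⁵ − 48x⁴ + 68x³ − 36x² − 36x + 54) ÷ lead(D) = 16x⁷ ÷ −2x = −8x⁶. Subtract (−8x⁶)·D = 16x⁷ − 48x⁶. Remainder: 18x⁶ − 44x⁵ − 48x⁴ + 68x³ − 36x² − 36x + 54.
Step 3: lead(18x⁶ − 44x⁵ − 48x⁴ + 68x³ − 36x² − 36x + 54) ÷ lead(D) = 18x⁶ ÷ −2x = −9x⁵. Subtract (−9x⁵)·D = 18x⁶ − 54x⁵. Remainder: 10x⁵ − 48x⁴ + 68x³ − 36x² − 36x + 54.
Step 4: lead(10x⁵ − 48x⁴ + 68x³ − 36x² − 36x + 54) ÷ lead(D) = 10x⁵ ÷ −2x = −5x⁴. Subtract (−5x⁴)·D = 10x⁵ − 30x⁴. Remainder: −18x⁴ + 68x³ − 36x² − 36x + 54.
Step 5: lead(−18x⁴ + 68x³ − 36x² − 36x + 54) ÷ lead(D) = −18x⁴ ÷ −2x = 9x³. Subtract (9x³)·D = −18x⁴ + 54x³. Remainder: 14x³ − 36x² − 36x + 54.
Step 6: lead(14x³ − 36x² − 36x + 54) ÷ lead(D) = 14x³ ÷ −2x = −7x². Subtract (−7x²)·D = 14x³ − 42x². Remainder: 6x² − 36x + 54.
Step 7: lead(6x² − 36x + 54) ÷ lead(D) = 6x² ÷ −2x = −3x. Subtract (−3x)·D = 6x² − 18x. Remainder: −18x + 54.
Step 8: lead(−18x + 54) ÷ lead(D) = −18x ÷ −2x = 9. Subtract (9)·D = −18x + 54. Remainder: 0.

R(x) = 0, so D(x) is a factor of P(x). yes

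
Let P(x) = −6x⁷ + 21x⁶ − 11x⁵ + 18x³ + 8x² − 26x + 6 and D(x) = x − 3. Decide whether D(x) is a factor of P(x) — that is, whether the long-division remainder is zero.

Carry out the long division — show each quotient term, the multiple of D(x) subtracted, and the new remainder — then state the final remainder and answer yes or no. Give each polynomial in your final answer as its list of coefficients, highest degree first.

Step 1: lead(−6x⁷ + 21x⁶ − 11x⁵ + 18x³ + 8x² − 26x + 6) ÷ lead(D) = −6x⁷ ÷ x = −6x⁶. Subtract (−6x⁶)·D = −6x⁷ + 18x⁶. Remainder: 3x⁶ − 11x⁵ + 18x³ + 8x² − 26x + 6.
Step 2: lead(3x⁶ − 11x⁵ + 18x³ + 8x² − 26x + 6) ÷ lead(D) = 3x⁶ ÷ x = 3x⁵. Subtract (3x⁵)·D = 3x⁶ − 9x⁵. Remainder: −2x⁵ + 18x³ + 8x² − 26x + 6.
Step 3: lead(−2x⁵ + 18x³ + 8x² − 26x + 6) ÷ lead(D) = −2x⁵ ÷ x = −2x⁴. Subtract (−2x⁴)·D = −2x⁵ + 6x⁴. Remainder: −6x⁴ + 18x³ + 8x² − 26x + 6.
Step 4: lead(−6x⁴ + 18x³ + 8x² − 26x + 6) ÷ lead(D) = −6x⁴ ÷ x = −6x³. Subtract (−6x³)·D = −6x⁴ + 18x³. Remainder: 8x² − 26x + 6.
Step 5: lead(8x² − 26x + 6) ÷ lead(D) = 8x² ÷ x = 8x. Subtract (8x)·D = 8x² − 24x. Remainder: −2x + 6.
Step 6: lead(−2x + 6) ÷ lead(D) = −2x ÷ x = −2. Subtract (−2)·D = −2x + 6. Remainder: 0.

R = [0], so D(x) is a factor of P(x). yes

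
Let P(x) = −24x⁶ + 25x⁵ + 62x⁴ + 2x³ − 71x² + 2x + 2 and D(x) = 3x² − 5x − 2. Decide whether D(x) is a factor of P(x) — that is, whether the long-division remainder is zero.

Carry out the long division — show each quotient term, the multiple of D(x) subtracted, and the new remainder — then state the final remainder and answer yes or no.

R(x) = −6, so D(x) is not a factor of P(x). no

Step 1: lead(−24x⁶ + 25x⁵ + 62x⁴ + 2x³ − 71x² + 2x + 2) ÷ lead(D) = −24x⁶ ÷ 3x² = −8x⁴. Subtract (−8x⁴)·D = −24x⁶ + 40x⁵ + 16x⁴. Remainder: −15x⁵ + 46x⁴ + 2x³ − 71x² + 2x + 2.
Step 2: lead(−15x⁵ + 46x⁴ + 2x³ − 71x² + 2x + 2) ÷ lead(D) = −15x⁵ ÷ 3x² = −5x³. Subtract (−5x³)·D = −15x⁵ + 25x⁴ + 10x³. Remainder: 21x⁴ − 8x³ − 71x² + 2x + 2.
Step 3: lead(21x⁴ − 8x³ − 71x² + 2x + 2) ÷ lead(D) = 21x⁴ ÷ 3x² = 7x². Subtract (7x²)·D = 21x⁴ − 35x³ − 14x². Remainder: 27x³ − 57x² + 2x + 2.
Step 4: lead(27x³ − 57x² + 2x + 2) ÷ lead(D) = 27x³ ÷ 3x² = 9x. Subtract (9x)·D = 27x³ − 45x² − 18x. Remainder: −12x² + 20x + 2.
Step 5: lead(−12x² + 20x + 2) ÷ lead(D) = −12x² ÷ 3x² = −4. Subtract (−4)·D = −12x² + 20x + 8. Remainder: −6.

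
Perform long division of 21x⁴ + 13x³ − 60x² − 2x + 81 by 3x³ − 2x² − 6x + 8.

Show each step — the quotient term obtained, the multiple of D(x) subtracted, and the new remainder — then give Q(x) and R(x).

Q(x) = 7x + 9; R(x) = −4x + 9

Step 1: lead(21x⁴ + 13x³ − 60x² − 2x + 81) ÷ lead(D) = 21x⁴ ÷ 3x³ = 7x. Subtract (7x)·D = 21x⁴ − 14x³ − 42x² + 56x. Remainder: 27x³ − 18x² − 58x + 81.
Step 2: lead(27x³ − 18x² − 58x + 81) ÷ lead(D) = 27x³ ÷ 3x³ = 9. Subtract (9)·D = 27x³ − 18x² − 54x + 72. Remainder: −4x + 9.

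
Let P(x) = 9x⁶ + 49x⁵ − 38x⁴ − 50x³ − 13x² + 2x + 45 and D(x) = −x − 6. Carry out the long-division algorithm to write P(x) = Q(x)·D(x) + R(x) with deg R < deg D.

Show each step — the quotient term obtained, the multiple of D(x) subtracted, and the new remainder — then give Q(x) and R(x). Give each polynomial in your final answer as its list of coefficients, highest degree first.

Q = [-9, 5, 8, 2, 1, -8]; R = [-3]

Step 1: lead(9x⁶ + 49x⁵ − 38x⁴ − 50x³ − 13x² + 2x + 45) ÷ lead(D) = 9x⁶ ÷ −x = −9x⁵. Subtract (−9x⁵)·D = 9x⁶ + 54x⁵. Remainder: −5x⁵ − 38x⁴ − 50x³ − 13x² + 2x + 45.
Step 2: lead(−5x⁵ − 38x⁴ − 50x³ − 13x² + 2x + 45) ÷ lead(D) = −5x⁵ ÷ −x = 5x⁴. Subtract (5x⁴)·D = −5x⁵ − 30x⁴. Remainder: −8x⁴ − 50x³ − 13x² + 2x + 45.
Step 3: lead(−8x⁴ − 50x³ − 13x² + 2x + 45) ÷ lead(D) = −8x⁴ ÷ −x = 8x³. Subtract (8x³)·D = −8x⁴ − 48x³. Remainder: −2x³ − 13x² + 2x + 45.
Step 4: lead(−2x³ − 13x² + 2x + 45) ÷ lead(D) = −2x³ ÷ −x = 2x². Subtract (2x²)·D = −2x³ − 12x². Remainder: −x² + 2x + 45.
Step 5: lead(−x² + 2x + 45) ÷ lead(D) = −x² ÷ −x = x. Subtract (x)·D = −x² − 6x. Remainder: 8x + 45.
Step 6: lead(8x + 45) ÷ lead(D) = 8x ÷ −x = −8. Subtract (−8)·D = 8x + 48. Remainder: −3.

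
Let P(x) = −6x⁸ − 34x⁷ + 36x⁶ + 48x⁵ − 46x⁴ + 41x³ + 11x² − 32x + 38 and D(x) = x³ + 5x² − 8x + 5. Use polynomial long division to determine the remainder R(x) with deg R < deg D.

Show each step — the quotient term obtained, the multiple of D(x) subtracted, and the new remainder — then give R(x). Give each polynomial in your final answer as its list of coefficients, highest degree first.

Step 1: lead(−6x⁸ − 34x⁷ + 36x⁶ + 48x⁵ − 46x⁴ + 41x³ + 11x² − 32x + 38) ÷ lead(D) = −6x⁸ ÷ x³ = −6x⁵. Subtract (−6x⁵)·D = −6x⁸ − 30x⁷ + 48x⁶ − 30x⁵. Remainder: −4x⁷ − 12x⁶ + 78x⁵ − 46x⁴ + 41x³ + 11x² − 32x + 38.
Step 2: lead(−4x⁷ − 12x⁶ + 78x⁵ − 46x⁴ + 41x³ + 11x² − 32x + 38) ÷ lead(D) = −4x⁷ ÷ x³ = −4x⁴. Subtract (−4x⁴)·D = −4x⁷ − 20x⁶ + 32x⁵ − 20x⁴. Remainder: 8x⁶ + 46x⁵ − 26x⁴ + 41x³ + 11x² − 32x + 38.
Step 3: lead(8x⁶ + 46x⁵ − 26x⁴ + 41x³ + 11x² − 32x + 38) ÷ lead(D) = 8x⁶ ÷ x³ = 8x³. Subtract (8x³)·D = 8x⁶ + 40x⁵ − 64x⁴ + 40x³. Remainder: 6x⁵ + 38x⁴ + x³ + 11x² − 32x + 38.
Step 4: lead(6x⁵ + 38x⁴ + x³ + 11x² − 32x + 38) ÷ lead(D) = 6x⁵ ÷ x³ = 6x². Subtract (6x²)·D = 6x⁵ + 30x⁴ − 48x³ + 30x². Remainder: 8x⁴ + 49x³ − 19x² − 32x + 38.
Step 5: lead(8x⁴ + 49x³ − 19x² − 32x + 38) ÷ lead(D) = 8x⁴ ÷ x³ = 8x. Subtract (8x)·D = 8x⁴ + 40x³ − 64x² + 40x. Remainder: 9x³ + 45x² − 72x + 38.
Step 6: lead(9x³ + 45x² − 72x + 38) ÷ lead(D) = 9x³ ÷ x³ = 9. Subtract (9)·D = 9x³ + 45x² − 72x + 45. Remainder: −7.

R = [-7]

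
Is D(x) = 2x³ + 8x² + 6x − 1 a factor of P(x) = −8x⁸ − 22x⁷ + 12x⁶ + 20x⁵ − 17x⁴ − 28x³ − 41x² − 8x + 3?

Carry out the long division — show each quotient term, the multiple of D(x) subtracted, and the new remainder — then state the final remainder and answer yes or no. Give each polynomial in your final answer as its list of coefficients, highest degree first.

Step 1: lead(−8x⁸ − 22x⁷ + 12x⁶ + 20x⁵ − 17x⁴ − 28x³ − 41x² − 8x + 3) ÷ lead(D) = −8x⁸ ÷ 2x³ = −4x⁵. Subtract (−4x⁵)·D = −8x⁸ − 32x⁷ − 24x⁶ + 4x⁵. Remainder: 10x⁷ + 36x⁶ + 16x⁵ − 17x⁴ − 28x³ − 41x² − 8x + 3.
Step 2: lead(10x⁷ + 36x⁶ + 16x⁵ − 17x⁴ − 28x³ − 41x² − 8x + 3) ÷ lead(D) = 10x⁷ ÷ 2x³ = 5x⁴. Subtract (5x⁴)·D = 10x⁷ + 40x⁶ + 30x⁵ − 5x⁴. Remainder: −4x⁶ − 14x⁵ − 12x⁴ − 28x³ − 41x² − 8x + 3.
Step 3: lead(−4x⁶ − 14x⁵ − 12x⁴ − 28x³ − 41x² − 8x + 3) ÷ lead(D) = −4x⁶ ÷ 2x³ = −2x³. Subtract (−2x³)·D = −4x⁶ − 16x⁵ − 12x⁴ + 2x³. Remainder: 2x⁵ − 30x³ − 41x² − 8x + 3.
Step 4: lead(2x⁵ − 30x³ − 41x² − 8x + 3) ÷ lead(D) = 2x⁵ ÷ 2x³ = x². Subtract (x²)·D = 2x⁵ + 8x⁴ + 6x³ − x². Remainder: −8x⁴ − 36x³ − 40x² − 8x + 3.
Step 5: lead(−8x⁴ − 36x³ − 40x² − 8x + 3) ÷ lead(D) = −8x⁴ ÷ 2x³ = −4x. Subtract (−4x)·D = −8x⁴ − 32x³ − 24x² + 4x. Remainder: −4x³ − 16x² − 12x + 3.
Step 6: lead(−4x³ − 16x² − 12x + 3) ÷ lead(D) = −4x³ ÷ 2x³ = −2. Subtract (−2)·D = −4x³ − 16x² − 12x + 2. Remainder: 1.

R = [1], so D(x) is not a factor of P(x). no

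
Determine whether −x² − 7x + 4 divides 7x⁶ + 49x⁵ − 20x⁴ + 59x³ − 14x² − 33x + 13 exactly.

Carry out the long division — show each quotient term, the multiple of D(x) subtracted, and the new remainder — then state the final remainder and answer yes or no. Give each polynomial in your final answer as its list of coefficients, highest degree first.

Step 1: lead(7x⁶ + 49x⁵ − 20x⁴ + 59x³ − 14x² − 33x + 13) ÷ lead(D) = 7x⁶ ÷ −x² = −7x⁴. Subtract (−7x⁴)·D = 7x⁶ + 49x⁵ − 28x⁴. Remainder: 8x⁴ + 59x³ − 14x² − 33x + 13.
Step 2: lead(8x⁴ + 59x³ − 14x² − 33x + 13) ÷ lead(D) = 8x⁴ ÷ −x² = −8x². Subtract (−8x²)·D = 8x⁴ + 56x³ − 32x². Remainder: 3x³ + 18x² − 33x + 13.
Step 3: lead(3x³ + 18x² − 33x + 13) ÷ lead(D) = 3x³ ÷ −x² = −3x. Subtract (−3x)·D = 3x³ + 21x² − 12x. Remainder: −3x² − 21x + 13.
Step 4: lead(−3x² − 21x + 13) ÷ lead(D) = −3x² ÷ −x² = 3. Subtract (3)·D = −3x² − 21x + 12. Remainder: 1.

R = [1], so D(x) is not a factor of P(x). no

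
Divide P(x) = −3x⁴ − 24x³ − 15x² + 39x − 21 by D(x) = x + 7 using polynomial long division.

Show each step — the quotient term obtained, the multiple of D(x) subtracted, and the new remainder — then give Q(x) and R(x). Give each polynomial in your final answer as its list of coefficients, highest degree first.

Step 1: lead(−3x⁴ − 24x³ − 15x² + 39x − 21) ÷ lead(D) = −3x⁴ ÷ x = −3x³. Subtract (−3x³)·D = −3x⁴ − 21x³. Remainder: −3x³ − 15x² + 39x − 21.
Step 2: lead(−3x³ − 15x² + 39x − 21) ÷ lead(D) = −3x³ ÷ x = −3x². Subtract (−3x²)·D = −3x³ − 21x². Remainder: 6x² + 39x − 21.
Step 3: lead(6x² + 39x − 21) ÷ lead(D) = 6x² ÷ x = 6x. Subtract (6x)·D = 6x² + 42x. Remainder: −3x − 21.
Step 4: lead(−3x − 21) ÷ lead(D) = −3x ÷ x = −3. Subtract (−3)·D = −3x − 21. Remainder: 0.

Q = [-3, -3, 6, -3]; R = [0]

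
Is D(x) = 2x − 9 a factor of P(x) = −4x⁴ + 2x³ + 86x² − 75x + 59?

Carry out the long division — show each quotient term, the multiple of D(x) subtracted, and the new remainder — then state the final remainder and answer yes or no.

Step 1: lead(−4x⁴ + 2x³ + 86x² − 75x + 59) ÷ lead(D) = −4x⁴ ÷ 2x = −2x³. Subtract (−2x³)·D = −4x⁴ + 18x³. Remainder: −16x³ + 86x² − 75x + 59.
Step 2: lead(−16x³ + 86x² − 75x + 59) ÷ lead(D) = −16x³ ÷ 2x = −8x². Subtract (−8x²)·D = −16x³ + 72x². Remainder: 14x² − 75x + 59.
Step 3: lead(14x² − 75x + 59) ÷ lead(D) = 14x² ÷ 2x = 7x. Subtract (7x)·D = 14x² − 63x. Remainder: −12x + 59.
Step 4: lead(−12x + 59) ÷ lead(D) = −12x ÷ 2x = −6. Subtract (−6)·D = −12x + 54. Remainder: 5.

R(x) = 5, so D(x) is not a factor of P(x). no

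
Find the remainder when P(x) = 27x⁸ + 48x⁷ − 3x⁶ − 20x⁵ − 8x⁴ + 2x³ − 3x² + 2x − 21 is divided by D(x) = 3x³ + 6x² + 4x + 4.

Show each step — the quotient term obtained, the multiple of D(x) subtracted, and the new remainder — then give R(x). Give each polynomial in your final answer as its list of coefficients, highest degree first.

R = [-7, -6, 3]

Step 1: lead(27x⁸ + 48x⁷ − 3x⁶ − 20x⁵ − 8x⁴ + 2x³ − 3x² + 2x − 21) ÷ lead(D) = 27x⁸ ÷ 3x³ = 9x⁵. Subtract (9x⁵)·D = 27x⁸ + 54x⁷ + 36x⁶ + 36x⁵. Remainder: −6x⁷ − 39x⁶ − 56x⁵ − 8x⁴ + 2x³ − 3x² + 2x − 21.
Step 2: lead(−6x⁷ − 39x⁶ − 56x⁵ − 8x⁴ + 2x³ − 3x² + 2x − 21) ÷ lead(D) = −6x⁷ ÷ 3x³ = −2x⁴. Subtract (−2x⁴)·D = −6x⁷ − 12x⁶ − 8x⁵ − 8x⁴. Remainder: −27x⁶ − 48x⁵ + 2x³ − 3x² + 2x − 21.
Step 3: lead(−27x⁶ − 48x⁵ + 2x³ − 3x² + 2x − 21) ÷ lead(D) = −27x⁶ ÷ 3x³ = −9x³. Subtract (−9x³)·D = −27x⁶ − 54x⁵ − 36x⁴ − 36x³. Remainder: 6x⁵ + 36x⁴ + 38x³ − 3x² + 2x − 21.
Step 4: lead(6x⁵ + 36x⁴ + 38x³ − 3x² + 2x − 21) ÷ lead(D) = 6x⁵ ÷ 3x³ = 2x². Subtract (2x²)·D = 6x⁵ + 12x⁴ + 8x³ + 8x². Remainder: 24x⁴ + 30x³ − 11x² + 2x − 21.
Step 5: lead(24x⁴ + 30x³ − 11x² + 2x − 21) ÷ lead(D) = 24x⁴ ÷ 3x³ = 8x. Subtract (8x)·D = 24x⁴ + 48x³ + 32x² + 32x. Remainder: −18x³ − 43x² − 30x − 21.
Step 6: lead(−18x³ − 43x² − 30x − 21) ÷ lead(D) = −18x³ ÷ 3x³ = −6. Subtract (−6)·D = −18x³ − 36x² − 24x − 24. Remainder: −7x² − 6x + 3.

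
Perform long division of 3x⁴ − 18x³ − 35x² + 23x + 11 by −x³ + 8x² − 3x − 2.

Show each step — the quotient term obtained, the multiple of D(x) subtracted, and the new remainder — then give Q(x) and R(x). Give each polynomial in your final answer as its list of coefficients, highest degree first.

Q = [-3, -6]; R = [4, -1, -1]

Step 1: lead(3x⁴ − 18x³ − 35x² + 23x + 11) ÷ lead(D) = 3x⁴ ÷ −x³ = −3x. Subtract (−3x)·D = 3x⁴ − 24x³ + 9x² + 6x. Remainder: 6x³ − 44x² + 17x + 11.
Step 2: lead(6x³ − 44x² + 17x + 11) ÷ lead(D) = 6x³ ÷ −x³ = −6. Subtract (−6)·D = 6x³ − 48x² + 18x + 12. Remainder: 4x² − x − 1.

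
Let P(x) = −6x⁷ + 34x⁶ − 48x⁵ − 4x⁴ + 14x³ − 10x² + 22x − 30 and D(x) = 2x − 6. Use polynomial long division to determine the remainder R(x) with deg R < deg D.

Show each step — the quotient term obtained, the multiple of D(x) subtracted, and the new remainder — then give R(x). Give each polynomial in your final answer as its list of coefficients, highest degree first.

Step 1: lead(−6x⁷ + 34x⁶ − 48x⁵ − 4x⁴ + 14x³ − 10x² + 22x − 30) ÷ lead(D) = −6x⁷ ÷ 2x = −3x⁶. Subtract (−3x⁶)·D = −6x⁷ + 18x⁶. Remainder: 16x⁶ − 48x⁵ − 4x⁴ + 14x³ − 10x² + 22x − 30.
Step 2: lead(16x⁶ − 48x⁵ − 4x⁴ + 14x³ − 10x² + 22x − 30) ÷ lead(D) = 16x⁶ ÷ 2x = 8x⁵. Subtract (8x⁵)·D = 16x⁶ − 48x⁵. Remainder: −4x⁴ + 14x³ − 10x² + 22x − 30.
Step 3: lead(−4x⁴ + 14x³ − 10x² + 22x − 30) ÷ lead(D) = −4x⁴ ÷ 2x = −2x³. Subtract (−2x³)·D = −4x⁴ + 12x³. Remainder: 2x³ − 10x² + 22x − 30.
Step 4: lead(2x³ − 10x² + 22x − 30) ÷ lead(D) = 2x³ ÷ 2x = x². Subtract (x²)·D = 2x³ − 6x². Remainder: −4x² + 22x − 30.
Step 5: lead(−4x² + 22x − 30) ÷ lead(D) = −4x² ÷ 2x = −2x. Subtract (−2x)·D = −4x² + 12x. Remainder: 10x − 30.
Step 6: lead(10x − 30) ÷ lead(D) = 10x ÷ 2x = 5. Subtract (5)·D = 10x − 30. Remainder: 0.

R = [0]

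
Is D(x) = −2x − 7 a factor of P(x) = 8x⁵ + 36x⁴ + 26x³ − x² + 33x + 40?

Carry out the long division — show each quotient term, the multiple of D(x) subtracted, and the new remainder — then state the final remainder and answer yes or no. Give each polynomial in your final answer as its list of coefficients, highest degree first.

Step 1: lead(8x⁵ + 36x⁴ + 26x³ − x² + 33x + 40) ÷ lead(D) = 8x⁵ ÷ −2x = −4x⁴. Subtract (−4x⁴)·D = 8x⁵ + 28x⁴. Remainder: 8x⁴ + 26x³ − x² + 33x + 40.
Step 2: lead(8x⁴ + 26x³ − x² + 33x + 40) ÷ lead(D) = 8x⁴ ÷ −2x = −4x³. Subtract (−4x³)·D = 8x⁴ + 28x³. Remainder: −2x³ − x² + 33x + 40.
Step 3: lead(−2x³ − x² + 33x + 40) ÷ lead(D) = −2x³ ÷ −2x = x². Subtract (x²)·D = −2x³ − 7x². Remainder: 6x² + 33x + 40.
Step 4: lead(6x² + 33x + 40) ÷ lead(D) = 6x² ÷ −2x = −3x. Subtract (−3x)·D = 6x² + 21x. Remainder: 12x + 40.
Step 5: lead(12x + 40) ÷ lead(D) = 12x ÷ −2x = −6. Subtract (−6)·D = 12x + 42. Remainder: −2.

R = [-2], so D(x) is not a factor of P(x). no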